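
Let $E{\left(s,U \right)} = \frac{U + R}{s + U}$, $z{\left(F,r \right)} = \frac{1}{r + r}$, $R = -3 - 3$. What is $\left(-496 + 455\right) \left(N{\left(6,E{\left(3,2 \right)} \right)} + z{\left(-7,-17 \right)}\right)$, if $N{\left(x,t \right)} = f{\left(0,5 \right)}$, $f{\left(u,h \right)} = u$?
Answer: $\frac{41}{34} \approx 1.2059$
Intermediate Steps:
$R = -6$
$z{\left(F,r \right)} = \frac{1}{2 r}$
$E{\left(s,U \right)} = \frac{-6 + U}{U + s}$ ($E{\left(s,U \right)} = \frac{U - 6}{s + U} = \frac{-6 + U}{U + s}$)
$N{\left(x,t \right)} = 0$
$\left(-496 + 455\right) \left(N{\left(6,E{\left(3,2 \right)} \right)} + z{\left(-7,-17 \right)}\right) = \left(-496 + 455\right) \left(0 + \frac{1}{2 \left(-17\right)}\right) = - 41 \left(0 + \frac{1}{2} \left(- \frac{1}{17}\right)\right) = - 41 \left(0 - \frac{1}{34}\right) = \left(-41\right) \left(- \frac{1}{34}\right) = \frac{41}{34}$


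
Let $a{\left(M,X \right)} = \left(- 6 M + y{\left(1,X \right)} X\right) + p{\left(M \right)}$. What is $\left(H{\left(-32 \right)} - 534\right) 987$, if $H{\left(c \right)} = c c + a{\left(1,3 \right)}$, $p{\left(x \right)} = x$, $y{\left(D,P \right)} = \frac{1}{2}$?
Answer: $\frac{960351}{2} \approx 4.8018 \cdot 10^{5}$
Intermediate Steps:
$y{\left(D,P \right)} = \frac{1}{2}$
$a{\left(M,X \right)} = \frac{X}{2} - 5 M$ ($a{\left(M,X \right)} = \left(- 6 M + \frac{X}{2}\right) + M = \left(\frac{X}{2} - 6 M\right) + M = \frac{X}{2} - 5 M$)
$H{\left(c \right)} = - \frac{7}{2} + c^{2}$ ($H{\left(c \right)} = c c + \left(\frac{1}{2} \cdot 3 - 5\right) = c^{2} + \left(\frac{3}{2} - 5\right) = c^{2} - \frac{7}{2} = - \frac{7}{2} + c^{2}$)
$\left(H{\left(-32 \right)} - 534\right) 987 = \left(\left(- \frac{7}{2} + \left(-32\right)^{2}\right) - 534\right) 987 = \left(\left(- \frac{7}{2} + 1024\right) - 534\right) 987 = \left(\frac{2041}{2} - 534\right) 987 = \frac{973}{2} \cdot 987 = \frac{960351}{2}$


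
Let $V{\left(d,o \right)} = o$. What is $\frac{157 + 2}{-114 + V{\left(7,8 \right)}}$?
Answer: $- \frac{3}{2} \approx -1.5$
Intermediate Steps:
$\frac{157 + 2}{-114 + V{\left(7,8 \right)}} = \frac{157 + 2}{-114 + 8} = \frac{159}{-106} = 159 \left(- \frac{1}{106}\right) = - \frac{3}{2}$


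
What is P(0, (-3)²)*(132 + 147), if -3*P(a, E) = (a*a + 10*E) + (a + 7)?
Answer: -9021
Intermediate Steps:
P(a, E) = -7/3 - 10*E/3 - a/3 - a²/3 (P(a, E) = -((a*a + 10*E) + (a + 7))/3 = -((a² + 10*E) + (7 + a))/3 = -(7 + a + a² + 10*E)/3 = -7/3 - 10*E/3 - a/3 - a²/3)
P(0, (-3)²)*(132 + 147) = (-7/3 - 10/3*(-3)² - ⅓*0 - ⅓*0²)*(132 + 147) = (-7/3 - 10/3*9 + 0 - ⅓*0)*279 = (-7/3 - 30 + 0 + 0)*279 = -97/3*279 = -9021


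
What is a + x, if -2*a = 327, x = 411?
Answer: 495/2 ≈ 247.50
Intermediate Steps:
a = -327/2 (a = -1/2*327 = -327/2 ≈ -163.50)
a + x = -327/2 + 411 = 495/2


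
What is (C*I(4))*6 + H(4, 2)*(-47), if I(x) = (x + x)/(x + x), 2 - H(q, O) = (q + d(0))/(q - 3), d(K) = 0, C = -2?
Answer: 82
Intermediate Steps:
H(q, O) = 2 - q/(-3 + q) (H(q, O) = 2 - (q + 0)/(q - 3) = 2 - q/(-3 + q))
I(x) = 1 (I(x) = (2*x)/((2*x)) = (2*x)*(1/(2*x)) = 1)
(C*I(4))*6 + H(4, 2)*(-47) = -2*1*6 + ((-6 + 4)/(-3 + 4))*(-47) = -2*6 + (-2/1)*(-47) = -12 + (1*(-2))*(-47) = -12 - 2*(-47) = -12 + 94 = 82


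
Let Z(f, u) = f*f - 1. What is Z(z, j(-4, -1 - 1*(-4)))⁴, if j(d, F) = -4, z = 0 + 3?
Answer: 4096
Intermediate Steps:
z = 3
Z(f, u) = -1 + f² (Z(f, u) = f² - 1 = -1 + f²)
Z(z, j(-4, -1 - 1*(-4)))⁴ = (-1 + 3²)⁴ = (-1 + 9)⁴ = 8⁴ = 4096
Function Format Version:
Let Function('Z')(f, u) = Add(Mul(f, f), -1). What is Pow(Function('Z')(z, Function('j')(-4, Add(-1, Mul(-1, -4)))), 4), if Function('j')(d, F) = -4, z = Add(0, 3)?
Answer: 4096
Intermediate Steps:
z = 3
Function('Z')(f, u) = Add(-1, Pow(f, 2)) (Function('Z')(f, u) = Add(Pow(f, 2), -1) = Add(-1, Pow(f, 2)))
Pow(Function('Z')(z, Function('j')(-4, Add(-1, Mul(-1, -4)))), 4) = Pow(Add(-1, Pow(3, 2)), 4) = Pow(Add(-1, 9), 4) = Pow(8, 4) = 4096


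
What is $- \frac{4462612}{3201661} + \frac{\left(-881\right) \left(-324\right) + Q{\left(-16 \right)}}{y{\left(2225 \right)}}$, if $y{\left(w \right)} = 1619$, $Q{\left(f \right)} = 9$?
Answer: $\frac{906698768605}{5183489159} \approx 174.92$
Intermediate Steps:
$- \frac{4462612}{3201661} + \frac{\left(-881\right) \left(-324\right) + Q{\left(-16 \right)}}{y{\left(2225 \right)}} = - \frac{4462612}{3201661} + \frac{\left(-881\right) \left(-324\right) + 9}{1619} = \left(-4462612\right) \frac{1}{3201661} + \left(285444 + 9\right) \frac{1}{1619} = - \frac{4462612}{3201661} + 285453 \cdot \frac{1}{1619} = - \frac{4462612}{3201661} + \frac{285453}{1619} = \frac{906698768605}{5183489159}$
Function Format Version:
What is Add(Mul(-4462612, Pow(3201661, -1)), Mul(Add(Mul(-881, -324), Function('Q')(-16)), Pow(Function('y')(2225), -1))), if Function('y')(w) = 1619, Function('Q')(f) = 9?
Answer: Rational(906698768605, 5183489159) ≈ 174.92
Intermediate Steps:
Add(Mul(-4462612, Pow(3201661, -1)), Mul(Add(Mul(-881, -324), Function('Q')(-16)), Pow(Function('y')(2225), -1))) = Add(Mul(-4462612, Pow(3201661, -1)), Mul(Add(Mul(-881, -324), 9), Pow(1619, -1))) = Add(Mul(-4462612, Rational(1, 3201661)), Mul(Add(285444, 9), Rational(1, 1619))) = Add(Rational(-4462612, 3201661), Mul(285453, Rational(1, 1619))) = Add(Rational(-4462612, 3201661), Rational(285453, 1619)) = Rational(906698768605, 5183489159)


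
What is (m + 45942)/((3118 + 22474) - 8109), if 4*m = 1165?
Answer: 184933/69932 ≈ 2.6445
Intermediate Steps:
m = 1165/4 (m = (¼)*1165 = 1165/4 ≈ 291.25)
(m + 45942)/((3118 + 22474) - 8109) = (1165/4 + 45942)/((3118 + 22474) - 8109) = 184933/(4*(25592 - 8109)) = (184933/4)/17483 = (184933/4)*(1/17483) = 184933/69932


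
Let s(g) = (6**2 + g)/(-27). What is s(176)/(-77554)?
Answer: 106/1046979 ≈ 0.00010124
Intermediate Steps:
s(g) = -4/3 - g/27 (s(g) = (36 + g)*(-1/27) = -4/3 - g/27)
s(176)/(-77554) = (-4/3 - 1/27*176)/(-77554) = (-4/3 - 176/27)*(-1/77554) = -212/27*(-1/77554) = 106/1046979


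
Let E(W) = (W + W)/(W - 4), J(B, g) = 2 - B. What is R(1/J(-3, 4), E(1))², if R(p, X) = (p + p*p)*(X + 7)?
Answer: 1444/625 ≈ 2.3104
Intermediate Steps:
E(W) = 2*W/(-4 + W) (E(W) = (2*W)/(-4 + W) = 2*W/(-4 + W))
R(p, X) = (7 + X)*(p + p²) (R(p, X) = (p + p²)*(7 + X) = (7 + X)*(p + p²))
R(1/J(-3, 4), E(1))² = ((7 + 2*1/(-4 + 1) + 7/(2 - 1*(-3)) + (2*1/(-4 + 1))/(2 - 1*(-3)))/(2 - 1*(-3)))² = ((7 + 2*1/(-3) + 7/(2 + 3) + (2*1/(-3))/(2 + 3))/(2 + 3))² = ((7 + 2*1*(-⅓) + 7/5 + (2*1*(-⅓))/5)/5)² = ((7 - ⅔ + 7*(⅕) - ⅔*⅕)/5)² = ((7 - ⅔ + 7/5 - 2/15)/5)² = ((⅕)*(38/5))² = (38/25)² = 1444/625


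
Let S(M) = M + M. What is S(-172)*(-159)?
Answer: 54696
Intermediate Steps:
S(M) = 2*M
S(-172)*(-159) = (2*(-172))*(-159) = -344*(-159) = 54696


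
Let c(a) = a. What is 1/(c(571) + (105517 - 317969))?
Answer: -1/211881 ≈ -4.7196e-6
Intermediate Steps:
1/(c(571) + (105517 - 317969)) = 1/(571 + (105517 - 317969)) = 1/(571 - 212452) = 1/(-211881) = -1/211881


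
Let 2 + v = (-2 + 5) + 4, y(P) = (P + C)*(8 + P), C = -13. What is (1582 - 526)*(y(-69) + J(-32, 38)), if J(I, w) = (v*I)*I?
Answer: 10688832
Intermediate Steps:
y(P) = (-13 + P)*(8 + P) (y(P) = (P - 13)*(8 + P) = (-13 + P)*(8 + P))
v = 5 (v = -2 + ((-2 + 5) + 4) = -2 + (3 + 4) = -2 + 7 = 5)
J(I, w) = 5*I**2 (J(I, w) = (5*I)*I = 5*I**2)
(1582 - 526)*(y(-69) + J(-32, 38)) = (1582 - 526)*((-104 + (-69)**2 - 5*(-69)) + 5*(-32)**2) = 1056*((-104 + 4761 + 345) + 5*1024) = 1056*(5002 + 5120) = 1056*10122 = 10688832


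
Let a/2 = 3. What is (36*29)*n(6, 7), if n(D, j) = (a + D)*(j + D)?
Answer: 162864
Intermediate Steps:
a = 6 (a = 2*3 = 6)
n(D, j) = (6 + D)*(D + j) (n(D, j) = (6 + D)*(j + D) = (6 + D)*(D + j))
(36*29)*n(6, 7) = (36*29)*(6² + 6*6 + 6*7 + 6*7) = 1044*(36 + 36 + 42 + 42) = 1044*156 = 162864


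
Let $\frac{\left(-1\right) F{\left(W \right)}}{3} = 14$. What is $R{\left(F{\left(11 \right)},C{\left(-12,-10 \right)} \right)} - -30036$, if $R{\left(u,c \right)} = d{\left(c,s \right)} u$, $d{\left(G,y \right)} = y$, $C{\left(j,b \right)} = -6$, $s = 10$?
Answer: $29616$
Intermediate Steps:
$F{\left(W \right)} = -42$ ($F{\left(W \right)} = \left(-3\right) 14 = -42$)
$R{\left(u,c \right)} = 10 u$
$R{\left(F{\left(11 \right)},C{\left(-12,-10 \right)} \right)} - -30036 = 10 \left(-42\right) - -30036 = -420 + 30036 = 29616$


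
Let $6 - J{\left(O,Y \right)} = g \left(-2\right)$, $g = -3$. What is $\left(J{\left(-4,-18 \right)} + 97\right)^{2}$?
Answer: $9409$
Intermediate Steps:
$J{\left(O,Y \right)} = 0$ ($J{\left(O,Y \right)} = 6 - \left(-3\right) \left(-2\right) = 6 - 6 = 0$)
$\left(J{\left(-4,-18 \right)} + 97\right)^{2} = \left(0 + 97\right)^{2} = 97^{2} = 9409$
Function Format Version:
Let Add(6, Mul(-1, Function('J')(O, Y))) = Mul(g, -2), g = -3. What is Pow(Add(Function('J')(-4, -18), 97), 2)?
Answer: 9409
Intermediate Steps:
Function('J')(O, Y) = 0 (Function('J')(O, Y) = Add(6, Mul(-1, Mul(-3, -2))) = Add(6, Mul(-1, 6)) = Add(6, -6) = 0)
Pow(Add(Function('J')(-4, -18), 97), 2) = Pow(Add(0, 97), 2) = Pow(97, 2) = 9409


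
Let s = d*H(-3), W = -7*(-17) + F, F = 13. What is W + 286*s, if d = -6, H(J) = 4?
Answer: -6732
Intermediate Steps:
W = 132 (W = -7*(-17) + 13 = 119 + 13 = 132)
s = -24 (s = -6*4 = -24)
W + 286*s = 132 + 286*(-24) = 132 - 6864 = -6732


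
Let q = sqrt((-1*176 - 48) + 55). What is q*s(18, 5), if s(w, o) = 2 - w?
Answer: -208*I ≈ -208.0*I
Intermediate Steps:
q = 13*I (q = sqrt((-176 - 48) + 55) = sqrt(-224 + 55) = sqrt(-169) = 13*I ≈ 13.0*I)
q*s(18, 5) = (13*I)*(2 - 1*18) = (13*I)*(2 - 18) = (13*I)*(-16) = -208*I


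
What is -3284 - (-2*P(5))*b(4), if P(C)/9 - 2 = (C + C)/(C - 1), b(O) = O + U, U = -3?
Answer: -3203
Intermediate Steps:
b(O) = -3 + O (b(O) = O - 3 = -3 + O)
P(C) = 18 + 18*C/(-1 + C) (P(C) = 18 + 9*((C + C)/(C - 1)) = 18 + 9*((2*C)/(-1 + C)) = 18 + 9*(2*C/(-1 + C)) = 18 + 18*C/(-1 + C))
-3284 - (-2*P(5))*b(4) = -3284 - (-36*(-1 + 2*5)/(-1 + 5))*(-3 + 4) = -3284 - (-36*(-1 + 10)/4) = -3284 - (-36*9/4) = -3284 - (-2*81/2) = -3284 - (-81) = -3284 - 1*(-81) = -3284 + 81 = -3203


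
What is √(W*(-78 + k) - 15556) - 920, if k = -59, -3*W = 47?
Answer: -920 + 7*I*√2463/3 ≈ -920.0 + 115.8*I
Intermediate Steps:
W = -47/3 (W = -⅓*47 = -47/3 ≈ -15.667)
√(W*(-78 + k) - 15556) - 920 = √(-47*(-78 - 59)/3 - 15556) - 920 = √(-47/3*(-137) - 15556) - 920 = √(6439/3 - 15556) - 920 = √(-40229/3) - 920 = 7*I*√2463/3 - 920 = -920 + 7*I*√2463/3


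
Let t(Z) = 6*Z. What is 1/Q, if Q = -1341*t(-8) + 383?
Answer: 1/64751 ≈ 1.5444e-5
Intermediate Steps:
Q = 64751 (Q = -8046*(-8) + 383 = -1341*(-48) + 383 = 64368 + 383 = 64751)
1/Q = 1/64751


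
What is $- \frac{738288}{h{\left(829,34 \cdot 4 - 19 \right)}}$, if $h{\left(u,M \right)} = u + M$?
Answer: $- \frac{369144}{473} \approx -780.43$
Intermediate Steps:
$h{\left(u,M \right)} = M + u$
$- \frac{738288}{h{\left(829,34 \cdot 4 - 19 \right)}} = - \frac{738288}{\left(34 \cdot 4 - 19\right) + 829} = - \frac{738288}{\left(136 - 19\right) + 829} = - \frac{738288}{117 + 829} = - \frac{738288}{946} = \left(-738288\right) \frac{1}{946} = - \frac{369144}{473}$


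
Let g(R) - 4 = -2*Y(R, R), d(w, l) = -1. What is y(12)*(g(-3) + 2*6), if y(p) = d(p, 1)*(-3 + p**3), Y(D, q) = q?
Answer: -37950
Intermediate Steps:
g(R) = 4 - 2*R
y(p) = 3 - p**3 (y(p) = -(-3 + p**3) = 3 - p**3)
y(12)*(g(-3) + 2*6) = (3 - 1*12**3)*((4 - 2*(-3)) + 2*6) = (3 - 1*1728)*((4 + 6) + 12) = (3 - 1728)*(10 + 12) = -1725*22 = -37950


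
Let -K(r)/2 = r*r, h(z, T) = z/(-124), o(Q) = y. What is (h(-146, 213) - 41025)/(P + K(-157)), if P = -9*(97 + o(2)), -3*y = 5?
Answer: 2543477/3109672 ≈ 0.81792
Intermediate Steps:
y = -5/3 (y = -1/3*5 = -5/3 ≈ -1.6667)
o(Q) = -5/3
h(z, T) = -z/124 (h(z, T) = z*(-1/124) = -z/124)
P = -858 (P = -9*(97 - 5/3) = -9*286/3 = -858)
K(r) = -2*r**2 (K(r) = -2*r*r = -2*r**2)
(h(-146, 213) - 41025)/(P + K(-157)) = (-1/124*(-146) - 41025)/(-858 - 2*(-157)**2) = (73/62 - 41025)/(-858 - 2*24649) = -2543477/(62*(-858 - 49298)) = -2543477/62/(-50156) = -2543477/62*(-1/50156) = 2543477/3109672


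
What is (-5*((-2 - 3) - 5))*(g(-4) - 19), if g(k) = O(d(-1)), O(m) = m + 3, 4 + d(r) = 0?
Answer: -1000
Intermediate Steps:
d(r) = -4 (d(r) = -4 + 0 = -4)
O(m) = 3 + m
g(k) = -1 (g(k) = 3 - 4 = -1)
(-5*((-2 - 3) - 5))*(g(-4) - 19) = (-5*((-2 - 3) - 5))*(-1 - 19) = -5*(-5 - 5)*(-20) = -5*(-10)*(-20) = 50*(-20) = -1000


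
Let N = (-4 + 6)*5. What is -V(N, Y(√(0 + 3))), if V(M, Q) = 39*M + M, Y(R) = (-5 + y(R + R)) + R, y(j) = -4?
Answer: -400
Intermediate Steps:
N = 10 (N = 2*5 = 10)
Y(R) = -9 + R (Y(R) = (-5 - 4) + R = -9 + R)
V(M, Q) = 40*M
-V(N, Y(√(0 + 3))) = -40*10 = -1*400 = -400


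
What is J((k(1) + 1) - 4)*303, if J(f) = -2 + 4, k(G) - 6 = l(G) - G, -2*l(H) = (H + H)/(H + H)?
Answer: 606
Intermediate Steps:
l(H) = -1/2 (l(H) = -(H + H)/(2*(H + H)) = -2*H/(2*(2*H)) = -2*H*1/(2*H)/2 = -1/2*1 = -1/2)
k(G) = 11/2 - G (k(G) = 6 + (-1/2 - G) = 11/2 - G)
J(f) = 2
J((k(1) + 1) - 4)*303 = 2*303 = 606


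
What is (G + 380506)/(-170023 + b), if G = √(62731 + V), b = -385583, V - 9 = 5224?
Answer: -190253/277803 - √16991/277803 ≈ -0.68532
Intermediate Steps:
V = 5233 (V = 9 + 5224 = 5233)
G = 2*√16991 (G = √(62731 + 5233) = √67964 = 2*√16991 ≈ 260.70)
(G + 380506)/(-170023 + b) = (2*√16991 + 380506)/(-170023 - 385583) = (380506 + 2*√16991)/(-555606) = (380506 + 2*√16991)*(-1/555606) = -190253/277803 - √16991/277803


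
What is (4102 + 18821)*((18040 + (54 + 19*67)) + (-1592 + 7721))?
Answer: 584444808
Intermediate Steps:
(4102 + 18821)*((18040 + (54 + 19*67)) + (-1592 + 7721)) = 22923*((18040 + (54 + 1273)) + 6129) = 22923*((18040 + 1327) + 6129) = 22923*(19367 + 6129) = 22923*25496 = 584444808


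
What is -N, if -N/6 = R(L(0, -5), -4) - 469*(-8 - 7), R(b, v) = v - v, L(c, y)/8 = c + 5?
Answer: 42210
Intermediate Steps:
L(c, y) = 40 + 8*c (L(c, y) = 8*(c + 5) = 8*(5 + c) = 40 + 8*c)
R(b, v) = 0
N = -42210 (N = -6*(0 - 469*(-8 - 7)) = -6*(0 - 469*(-15)) = -6*(0 + 7035) = -6*7035 = -42210)
-N = -1*(-42210) = 42210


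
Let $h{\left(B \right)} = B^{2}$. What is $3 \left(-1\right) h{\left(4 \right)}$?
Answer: $-48$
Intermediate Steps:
$3 \left(-1\right) h{\left(4 \right)} = 3 \left(-1\right) 4^{2} = \left(-3\right) 16 = -48$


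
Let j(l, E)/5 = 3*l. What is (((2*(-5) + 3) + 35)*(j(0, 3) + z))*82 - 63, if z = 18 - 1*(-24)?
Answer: 96369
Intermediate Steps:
j(l, E) = 15*l (j(l, E) = 5*(3*l) = 15*l)
z = 42 (z = 18 + 24 = 42)
(((2*(-5) + 3) + 35)*(j(0, 3) + z))*82 - 63 = (((2*(-5) + 3) + 35)*(15*0 + 42))*82 - 63 = (((-10 + 3) + 35)*(0 + 42))*82 - 63 = ((-7 + 35)*42)*82 - 63 = (28*42)*82 - 63 = 1176*82 - 63 = 96432 - 63 = 96369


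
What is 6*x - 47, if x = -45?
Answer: -317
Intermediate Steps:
6*x - 47 = 6*(-45) - 47 = -270 - 47 = -317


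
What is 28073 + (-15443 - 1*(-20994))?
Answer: 33624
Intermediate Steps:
28073 + (-15443 - 1*(-20994)) = 28073 + (-15443 + 20994) = 28073 + 5551 = 33624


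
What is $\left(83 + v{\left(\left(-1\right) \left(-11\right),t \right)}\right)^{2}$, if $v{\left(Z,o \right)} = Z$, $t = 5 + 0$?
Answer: $8836$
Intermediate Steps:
$t = 5$
$\left(83 + v{\left(\left(-1\right) \left(-11\right),t \right)}\right)^{2} = \left(83 - -11\right)^{2} = \left(83 + 11\right)^{2} = 94^{2} = 8836$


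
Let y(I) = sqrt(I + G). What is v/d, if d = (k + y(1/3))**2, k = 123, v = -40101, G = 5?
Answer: -5462117109/2058527641 + 118378152*sqrt(3)/2058527641 ≈ -2.5538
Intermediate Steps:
y(I) = sqrt(5 + I) (y(I) = sqrt(I + 5) = sqrt(5 + I))
d = (123 + 4*sqrt(3)/3)**2 (d = (123 + sqrt(5 + 1/3))**2 = (123 + sqrt(16/3))**2 = (123 + 4*sqrt(3)/3)**2 ≈ 15702.)
v/d = -40101/(45403/3 + 328*sqrt(3))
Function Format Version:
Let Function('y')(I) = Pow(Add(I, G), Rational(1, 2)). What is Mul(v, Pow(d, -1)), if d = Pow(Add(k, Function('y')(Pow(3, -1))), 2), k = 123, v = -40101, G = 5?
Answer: Add(Rational(-5462117109, 2058527641), Mul(Rational(118378152, 2058527641), Pow(3, Rational(1, 2)))) ≈ -2.5538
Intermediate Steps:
Function('y')(I) = Pow(Add(5, I), Rational(1, 2)) (Function('y')(I) = Pow(Add(I, 5), Rational(1, 2)) = Pow(Add(5, I), Rational(1, 2)))
d = Pow(Add(123, Mul(Rational(4, 3), Pow(3, Rational(1, 2)))), 2) (d = Pow(Add(123, Pow(Add(5, Pow(3, -1)), Rational(1, 2))), 2) = Pow(Add(123, Pow(Add(5, Rational(1, 3)), Rational(1, 2))), 2) = Pow(Add(123, Pow(Rational(16, 3), Rational(1, 2))), 2) = Pow(Add(123, Mul(Rational(4, 3), Pow(3, Rational(1, 2)))), 2) ≈ 15702.)
Mul(v, Pow(d, -1)) = Mul(-40101, Pow(Add(Rational(45403, 3), Mul(328, Pow(3, Rational(1, 2)))), -1))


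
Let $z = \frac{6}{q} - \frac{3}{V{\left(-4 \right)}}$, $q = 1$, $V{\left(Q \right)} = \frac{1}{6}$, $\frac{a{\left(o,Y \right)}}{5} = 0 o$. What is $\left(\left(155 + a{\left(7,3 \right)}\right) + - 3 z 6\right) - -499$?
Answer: $870$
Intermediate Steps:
$a{\left(o,Y \right)} = 0$ ($a{\left(o,Y \right)} = 5 \cdot 0 o = 5 \cdot 0 = 0$)
$V{\left(Q \right)} = \frac{1}{6}$
$z = -12$ ($z = \frac{6}{1} - 3 \frac{1}{\frac{1}{6}} = 6 \cdot 1 - 18 = 6 - 18 = -12$)
$\left(\left(155 + a{\left(7,3 \right)}\right) + - 3 z 6\right) - -499 = \left(\left(155 + 0\right) + \left(-3\right) \left(-12\right) 6\right) - -499 = \left(155 + 36 \cdot 6\right) + 499 = \left(155 + 216\right) + 499 = 371 + 499 = 870$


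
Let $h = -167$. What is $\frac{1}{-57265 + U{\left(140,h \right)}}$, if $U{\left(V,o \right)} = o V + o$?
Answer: $- \frac{1}{80812} \approx -1.2374 \cdot 10^{-5}$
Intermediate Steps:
$U{\left(V,o \right)} = o + V o$ ($U{\left(V,o \right)} = V o + o = o + V o$)
$\frac{1}{-57265 + U{\left(140,h \right)}} = \frac{1}{-57265 - 167 \left(1 + 140\right)} = \frac{1}{-57265 - 23547} = \frac{1}{-80812} = - \frac{1}{80812}$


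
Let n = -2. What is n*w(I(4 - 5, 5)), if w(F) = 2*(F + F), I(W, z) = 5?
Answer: -40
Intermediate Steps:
w(F) = 4*F (w(F) = 2*(2*F) = 4*F)
n*w(I(4 - 5, 5)) = -8*5 = -2*20 = -40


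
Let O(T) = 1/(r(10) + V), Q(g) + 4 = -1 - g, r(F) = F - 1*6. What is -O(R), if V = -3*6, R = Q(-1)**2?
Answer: 1/14 ≈ 0.071429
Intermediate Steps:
r(F) = -6 + F (r(F) = F - 6 = -6 + F)
Q(g) = -5 - g (Q(g) = -4 + (-1 - g) = -5 - g)
R = 16 (R = (-5 - 1*(-1))**2 = (-5 + 1)**2 = (-4)**2 = 16)
V = -18
O(T) = -1/14 (O(T) = 1/((-6 + 10) - 18) = 1/(4 - 18) = 1/(-14) = -1/14)
-O(R) = -1*(-1/14) = 1/14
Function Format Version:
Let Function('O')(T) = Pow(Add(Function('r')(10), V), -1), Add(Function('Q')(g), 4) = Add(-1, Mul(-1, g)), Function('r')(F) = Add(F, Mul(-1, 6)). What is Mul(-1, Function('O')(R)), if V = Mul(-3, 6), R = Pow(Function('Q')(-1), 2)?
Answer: Rational(1, 14) ≈ 0.071429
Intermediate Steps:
Function('r')(F) = Add(-6, F) (Function('r')(F) = Add(F, -6) = Add(-6, F))
Function('Q')(g) = Add(-5, Mul(-1, g)) (Function('Q')(g) = Add(-4, Add(-1, Mul(-1, g))) = Add(-5, Mul(-1, g)))
R = 16 (R = Pow(Add(-5, Mul(-1, -1)), 2) = Pow(Add(-5, 1), 2) = Pow(-4, 2) = 16)
V = -18
Function('O')(T) = Rational(-1, 14) (Function('O')(T) = Pow(Add(Add(-6, 10), -18), -1) = Pow(Add(4, -18), -1) = Pow(-14, -1) = Rational(-1, 14))
Mul(-1, Function('O')(R)) = Mul(-1, Rational(-1, 14)) = Rational(1, 14)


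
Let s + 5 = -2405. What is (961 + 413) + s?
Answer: -1036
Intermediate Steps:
s = -2410 (s = -5 - 2405 = -2410)
(961 + 413) + s = (961 + 413) - 2410 = 1374 - 2410 = -1036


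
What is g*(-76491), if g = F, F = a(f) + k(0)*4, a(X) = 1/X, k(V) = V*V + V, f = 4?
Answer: -76491/4 ≈ -19123.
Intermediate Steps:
k(V) = V + V² (k(V) = V² + V = V + V²)
F = ¼ (F = 1/4 + (0*(1 + 0))*4 = ¼ + (0*1)*4 = ¼ + 0*4 = ¼ + 0 = ¼ ≈ 0.25000)
g = ¼ ≈ 0.25000
g*(-76491) = (¼)*(-76491) = -76491/4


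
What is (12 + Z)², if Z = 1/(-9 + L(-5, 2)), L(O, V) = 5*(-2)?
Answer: 51529/361 ≈ 142.74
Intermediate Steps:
L(O, V) = -10
Z = -1/19 (Z = 1/(-9 - 10) = 1/(-19) = -1/19 ≈ -0.052632)
(12 + Z)² = (12 - 1/19)² = (227/19)² = 51529/361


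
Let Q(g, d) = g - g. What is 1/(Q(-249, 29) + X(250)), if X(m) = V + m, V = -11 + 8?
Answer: 1/247 ≈ 0.0040486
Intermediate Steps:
V = -3
Q(g, d) = 0
X(m) = -3 + m
1/(Q(-249, 29) + X(250)) = 1/(0 + (-3 + 250)) = 1/(0 + 247) = 1/247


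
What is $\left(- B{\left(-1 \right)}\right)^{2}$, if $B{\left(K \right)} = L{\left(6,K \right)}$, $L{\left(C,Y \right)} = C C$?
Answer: $1296$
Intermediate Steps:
$L{\left(C,Y \right)} = C^{2}$
$B{\left(K \right)} = 36$ ($B{\left(K \right)} = 6^{2} = 36$)
$\left(- B{\left(-1 \right)}\right)^{2} = \left(\left(-1\right) 36\right)^{2} = \left(-36\right)^{2} = 1296$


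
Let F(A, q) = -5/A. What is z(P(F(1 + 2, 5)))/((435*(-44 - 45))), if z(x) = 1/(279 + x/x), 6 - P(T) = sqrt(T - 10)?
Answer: -1/10840200 ≈ -9.2249e-8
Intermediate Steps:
P(T) = 6 - sqrt(-10 + T) (P(T) = 6 - sqrt(T - 10) = 6 - sqrt(-10 + T))
z(x) = 1/280 (z(x) = 1/(279 + 1) = 1/280)
z(P(F(1 + 2, 5)))/((435*(-44 - 45))) = 1/(280*((435*(-44 - 45)))) = 1/(280*((435*(-89)))) = (1/280)/(-38715) = (1/280)*(-1/38715) = -1/10840200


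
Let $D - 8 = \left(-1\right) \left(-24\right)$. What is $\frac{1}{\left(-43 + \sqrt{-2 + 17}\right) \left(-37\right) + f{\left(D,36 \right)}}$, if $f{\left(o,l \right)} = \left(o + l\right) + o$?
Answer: $\frac{1691}{2838946} + \frac{37 \sqrt{15}}{2838946} \approx 0.00064612$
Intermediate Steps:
$D = 32$ ($D = 8 - -24 = 8 + 24 = 32$)
$f{\left(o,l \right)} = l + 2 o$ ($f{\left(o,l \right)} = \left(l + o\right) + o = l + 2 o$)
$\frac{1}{\left(-43 + \sqrt{-2 + 17}\right) \left(-37\right) + f{\left(D,36 \right)}} = \frac{1}{\left(-43 + \sqrt{-2 + 17}\right) \left(-37\right) + \left(36 + 2 \cdot 32\right)} = \frac{1}{\left(-43 + \sqrt{15}\right) \left(-37\right) + \left(36 + 64\right)} = \frac{1}{\left(1591 - 37 \sqrt{15}\right) + 100} = \frac{1}{1691 - 37 \sqrt{15}}$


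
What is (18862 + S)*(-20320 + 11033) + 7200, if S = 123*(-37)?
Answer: -132899057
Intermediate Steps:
S = -4551
(18862 + S)*(-20320 + 11033) + 7200 = (18862 - 4551)*(-20320 + 11033) + 7200 = 14311*(-9287) + 7200 = -132906257 + 7200 = -132899057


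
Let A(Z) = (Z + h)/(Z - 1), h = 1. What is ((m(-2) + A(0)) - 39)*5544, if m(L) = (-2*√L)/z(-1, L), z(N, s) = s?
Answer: -221760 + 5544*I*√2 ≈ -2.2176e+5 + 7840.4*I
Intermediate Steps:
m(L) = -2/√L (m(L) = (-2*√L)/L = -2/√L)
A(Z) = (1 + Z)/(-1 + Z) (A(Z) = (Z + 1)/(Z - 1) = (1 + Z)/(-1 + Z))
((m(-2) + A(0)) - 39)*5544 = ((-(-1)*I*√2 + (1 + 0)/(-1 + 0)) - 39)*5544 = ((-(-1)*I*√2 + 1/(-1)) - 39)*5544 = ((I*√2 - 1*1) - 39)*5544 = ((I*√2 - 1) - 39)*5544 = ((-1 + I*√2) - 39)*5544 = (-40 + I*√2)*5544 = -221760 + 5544*I*√2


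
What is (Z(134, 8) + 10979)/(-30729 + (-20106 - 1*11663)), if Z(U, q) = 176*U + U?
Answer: -34697/62498 ≈ -0.55517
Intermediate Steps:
Z(U, q) = 177*U
(Z(134, 8) + 10979)/(-30729 + (-20106 - 1*11663)) = (177*134 + 10979)/(-30729 + (-20106 - 1*11663)) = (23718 + 10979)/(-30729 + (-20106 - 11663)) = 34697/(-30729 - 31769) = 34697/(-62498) = 34697*(-1/62498) = -34697/62498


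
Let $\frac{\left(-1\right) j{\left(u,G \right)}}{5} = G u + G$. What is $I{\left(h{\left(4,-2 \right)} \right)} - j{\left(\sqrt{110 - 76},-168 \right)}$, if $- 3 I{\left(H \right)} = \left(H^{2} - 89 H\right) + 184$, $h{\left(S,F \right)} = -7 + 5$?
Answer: $-962 - 840 \sqrt{34} \approx -5860.0$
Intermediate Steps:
$h{\left(S,F \right)} = -2$
$I{\left(H \right)} = - \frac{184}{3} - \frac{H^{2}}{3} + \frac{89 H}{3}$ ($I{\left(H \right)} = - \frac{\left(H^{2} - 89 H\right) + 184}{3} = - \frac{184 + H^{2} - 89 H}{3} = - \frac{184}{3} - \frac{H^{2}}{3} + \frac{89 H}{3}$)
$j{\left(u,G \right)} = - 5 G - 5 G u$ ($j{\left(u,G \right)} = - 5 \left(G u + G\right) = - 5 \left(G + G u\right) = - 5 G - 5 G u$)
$I{\left(h{\left(4,-2 \right)} \right)} - j{\left(\sqrt{110 - 76},-168 \right)} = \left(- \frac{184}{3} - \frac{\left(-2\right)^{2}}{3} + \frac{89}{3} \left(-2\right)\right) - \left(-5\right) \left(-168\right) \left(1 + \sqrt{110 - 76}\right) = \left(- \frac{184}{3} - \frac{4}{3} - \frac{178}{3}\right) - \left(-5\right) \left(-168\right) \left(1 + \sqrt{34}\right) = \left(- \frac{184}{3} - \frac{4}{3} - \frac{178}{3}\right) - \left(840 + 840 \sqrt{34}\right) = -122 - \left(840 + 840 \sqrt{34}\right) = -962 - 840 \sqrt{34}$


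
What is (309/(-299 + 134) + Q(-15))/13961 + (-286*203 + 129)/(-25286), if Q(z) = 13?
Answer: 44496547327/19415981530 ≈ 2.2917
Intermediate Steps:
(309/(-299 + 134) + Q(-15))/13961 + (-286*203 + 129)/(-25286) = (309/(-299 + 134) + 13)/13961 + (-286*203 + 129)/(-25286) = (309/(-165) + 13)*(1/13961) + (-58058 + 129)*(-1/25286) = (309*(-1/165) + 13)*(1/13961) - 57929*(-1/25286) = (-103/55 + 13)*(1/13961) + 57929/25286 = (612/55)*(1/13961) + 57929/25286 = 612/767855 + 57929/25286 = 44496547327/19415981530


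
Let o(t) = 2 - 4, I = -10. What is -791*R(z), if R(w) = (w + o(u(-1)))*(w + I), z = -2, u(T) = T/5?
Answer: -37968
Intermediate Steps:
u(T) = T/5 (u(T) = T*(⅕) = T/5)
o(t) = -2
R(w) = (-10 + w)*(-2 + w) (R(w) = (w - 2)*(w - 10) = (-2 + w)*(-10 + w) = (-10 + w)*(-2 + w))
-791*R(z) = -791*(20 + (-2)² - 12*(-2)) = -791*(20 + 4 + 24) = -791*48 = -37968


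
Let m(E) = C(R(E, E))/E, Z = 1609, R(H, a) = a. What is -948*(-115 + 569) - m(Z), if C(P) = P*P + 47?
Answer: -695089656/1609 ≈ -4.3200e+5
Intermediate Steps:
C(P) = 47 + P**2 (C(P) = P**2 + 47 = 47 + P**2)
m(E) = (47 + E**2)/E
-948*(-115 + 569) - m(Z) = -948*(-115 + 569) - (1609 + 47/1609) = -948*454 - (1609 + 47*(1/1609)) = -430392 - (1609 + 47/1609) = -430392 - 1*2588928/1609 = -430392 - 2588928/1609 = -695089656/1609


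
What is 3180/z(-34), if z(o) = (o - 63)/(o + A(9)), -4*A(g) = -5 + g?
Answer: 111300/97 ≈ 1147.4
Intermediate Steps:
A(g) = 5/4 - g/4 (A(g) = -(-5 + g)/4 = 5/4 - g/4)
z(o) = (-63 + o)/(-1 + o) (z(o) = (o - 63)/(o + (5/4 - ¼*9)) = (-63 + o)/(o + (5/4 - 9/4)) = (-63 + o)/(o - 1) = (-63 + o)/(-1 + o))
3180/z(-34) = 3180/(((-63 - 34)/(-1 - 34))) = 3180/((-97/(-35))) = 3180/((-1/35*(-97))) = 3180/(97/35) = 3180*(35/97) = 111300/97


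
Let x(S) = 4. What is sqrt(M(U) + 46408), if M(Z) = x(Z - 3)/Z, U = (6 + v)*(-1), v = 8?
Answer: sqrt(2273978)/7 ≈ 215.42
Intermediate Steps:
U = -14 (U = (6 + 8)*(-1) = 14*(-1) = -14)
M(Z) = 4/Z
sqrt(M(U) + 46408) = sqrt(4/(-14) + 46408) = sqrt(4*(-1/14) + 46408) = sqrt(-2/7 + 46408) = sqrt(324854/7) = sqrt(2273978)/7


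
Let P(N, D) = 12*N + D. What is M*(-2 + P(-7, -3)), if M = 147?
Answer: -13083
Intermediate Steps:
P(N, D) = D + 12*N
M*(-2 + P(-7, -3)) = 147*(-2 + (-3 + 12*(-7))) = 147*(-2 + (-3 - 84)) = 147*(-2 - 87) = 147*(-89) = -13083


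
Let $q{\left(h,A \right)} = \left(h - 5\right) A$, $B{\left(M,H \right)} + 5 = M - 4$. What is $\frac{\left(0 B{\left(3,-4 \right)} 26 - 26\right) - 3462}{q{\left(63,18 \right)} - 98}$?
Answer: $- \frac{1744}{473} \approx -3.6871$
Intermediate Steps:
$B{\left(M,H \right)} = -9 + M$ ($B{\left(M,H \right)} = -5 + \left(M - 4\right) = -5 + \left(-4 + M\right) = -9 + M$)
$q{\left(h,A \right)} = A \left(-5 + h\right)$ ($q{\left(h,A \right)} = \left(-5 + h\right) A = A \left(-5 + h\right)$)
$\frac{\left(0 B{\left(3,-4 \right)} 26 - 26\right) - 3462}{q{\left(63,18 \right)} - 98} = \frac{\left(0 \left(-9 + 3\right) 26 - 26\right) - 3462}{18 \left(-5 + 63\right) - 98} = \frac{\left(0 \left(-6\right) 26 - 26\right) - 3462}{18 \cdot 58 - 98} = \frac{\left(0 \cdot 26 - 26\right) - 3462}{1044 - 98} = \frac{\left(0 - 26\right) - 3462}{946} = \left(-26 - 3462\right) \frac{1}{946} = \left(-3488\right) \frac{1}{946} = - \frac{1744}{473}$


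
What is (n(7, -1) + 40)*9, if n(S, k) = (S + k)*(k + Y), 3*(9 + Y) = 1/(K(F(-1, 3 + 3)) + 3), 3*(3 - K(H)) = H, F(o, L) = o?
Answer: -3366/19 ≈ -177.16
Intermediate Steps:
K(H) = 3 - H/3
Y = -170/19 (Y = -9 + 1/(3*((3 - ⅓*(-1)) + 3)) = -9 + 1/(3*((3 + ⅓) + 3)) = -9 + 1/(3*(10/3 + 3)) = -9 + 1/(3*(19/3)) = -9 + (⅓)*(3/19) = -9 + 1/19 = -170/19 ≈ -8.9474)
n(S, k) = (-170/19 + k)*(S + k) (n(S, k) = (S + k)*(k - 170/19) = (S + k)*(-170/19 + k) = (-170/19 + k)*(S + k))
(n(7, -1) + 40)*9 = (((-1)² - 170/19*7 - 170/19*(-1) + 7*(-1)) + 40)*9 = ((1 - 1190/19 + 170/19 - 7) + 40)*9 = (-1134/19 + 40)*9 = -374/19*9 = -3366/19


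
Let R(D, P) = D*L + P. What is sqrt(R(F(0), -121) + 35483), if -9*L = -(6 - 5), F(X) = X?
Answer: sqrt(35362) ≈ 188.05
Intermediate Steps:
L = 1/9 (L = -(-1)*(6 - 5)/9 = -(-1)/9 = -1/9*(-1) = 1/9 ≈ 0.11111)
R(D, P) = P + D/9 (R(D, P) = D*(1/9) + P = D/9 + P = P + D/9)
sqrt(R(F(0), -121) + 35483) = sqrt((-121 + (1/9)*0) + 35483) = sqrt((-121 + 0) + 35483) = sqrt(-121 + 35483) = sqrt(35362)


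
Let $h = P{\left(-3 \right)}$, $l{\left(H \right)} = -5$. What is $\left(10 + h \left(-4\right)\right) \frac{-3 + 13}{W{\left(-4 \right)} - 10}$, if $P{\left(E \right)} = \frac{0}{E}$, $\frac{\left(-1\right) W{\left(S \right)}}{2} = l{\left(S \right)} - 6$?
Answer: $\frac{25}{3} \approx 8.3333$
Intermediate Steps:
$W{\left(S \right)} = 22$ ($W{\left(S \right)} = - 2 \left(-5 - 6\right) = \left(-2\right) \left(-11\right) = 22$)
$P{\left(E \right)} = 0$
$h = 0$
$\left(10 + h \left(-4\right)\right) \frac{-3 + 13}{W{\left(-4 \right)} - 10} = \left(10 + 0 \left(-4\right)\right) \frac{-3 + 13}{22 - 10} = \left(10 + 0\right) \frac{10}{22 - 10} = 10 \frac{10}{22 - 10} = 10 \cdot \frac{10}{12} = 10 \cdot 10 \cdot \frac{1}{12} = 10 \cdot \frac{5}{6} = \frac{25}{3}$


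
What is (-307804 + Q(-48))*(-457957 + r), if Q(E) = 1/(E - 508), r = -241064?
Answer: 119629772394525/556 ≈ 2.1516e+11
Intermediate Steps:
Q(E) = 1/(-508 + E)
(-307804 + Q(-48))*(-457957 + r) = (-307804 + 1/(-508 - 48))*(-457957 - 241064) = (-307804 + 1/(-556))*(-699021) = (-307804 - 1/556)*(-699021) = -171139025/556*(-699021) = 119629772394525/556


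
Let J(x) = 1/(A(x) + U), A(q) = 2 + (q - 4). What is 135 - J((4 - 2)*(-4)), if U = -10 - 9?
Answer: 3916/29 ≈ 135.03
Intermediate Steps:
A(q) = -2 + q (A(q) = 2 + (-4 + q) = -2 + q)
U = -19
J(x) = 1/(-21 + x) (J(x) = 1/((-2 + x) - 19) = 1/(-21 + x))
135 - J((4 - 2)*(-4)) = 135 - 1/(-21 + (4 - 2)*(-4)) = 135 - 1/(-21 + 2*(-4)) = 135 - 1/(-21 - 8) = 135 - 1/(-29) = 135 - 1*(-1/29) = 135 + 1/29 = 3916/29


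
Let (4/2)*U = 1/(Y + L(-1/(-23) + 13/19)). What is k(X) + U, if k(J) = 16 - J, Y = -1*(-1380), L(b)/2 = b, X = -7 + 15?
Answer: 9659573/1207392 ≈ 8.0004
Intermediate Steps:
X = 8
L(b) = 2*b
Y = 1380
U = 437/1207392 (U = 1/(2*(1380 + 2*(-1/(-23) + 13/19))) = 1/(2*(1380 + 2*(-1*(-1/23) + 13*(1/19)))) = 1/(2*(1380 + 2*(1/23 + 13/19))) = 1/(2*(1380 + 2*(318/437))) = 1/(2*(1380 + 636/437)) = 1/(2*(603696/437)) = (1/2)*(437/603696) = 437/1207392 ≈ 0.00036194)
k(X) + U = (16 - 1*8) + 437/1207392 = (16 - 8) + 437/1207392 = 8 + 437/1207392 = 9659573/1207392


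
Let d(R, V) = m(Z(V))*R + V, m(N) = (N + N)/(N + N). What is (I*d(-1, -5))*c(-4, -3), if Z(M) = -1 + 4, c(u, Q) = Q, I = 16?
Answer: 288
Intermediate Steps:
Z(M) = 3
m(N) = 1 (m(N) = (2*N)/((2*N)) = (2*N)*(1/(2*N)) = 1)
d(R, V) = R + V (d(R, V) = 1*R + V = R + V)
(I*d(-1, -5))*c(-4, -3) = (16*(-1 - 5))*(-3) = (16*(-6))*(-3) = -96*(-3) = 288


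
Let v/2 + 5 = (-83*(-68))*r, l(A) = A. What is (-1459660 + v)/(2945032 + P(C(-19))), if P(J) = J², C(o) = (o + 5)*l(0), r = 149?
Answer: 111121/1472516 ≈ 0.075463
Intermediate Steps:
C(o) = 0 (C(o) = (o + 5)*0 = (5 + o)*0 = 0)
v = 1681902 (v = -10 + 2*(-83*(-68)*149) = -10 + 2*(5644*149) = -10 + 2*840956 = -10 + 1681912 = 1681902)
(-1459660 + v)/(2945032 + P(C(-19))) = (-1459660 + 1681902)/(2945032 + 0²) = 222242/(2945032 + 0) = 222242/2945032 = 222242*(1/2945032) = 111121/1472516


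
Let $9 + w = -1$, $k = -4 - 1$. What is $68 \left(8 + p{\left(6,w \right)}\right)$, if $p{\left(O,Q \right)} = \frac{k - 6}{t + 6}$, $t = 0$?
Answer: $\frac{1258}{3} \approx 419.33$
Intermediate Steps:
$k = -5$
$w = -10$ ($w = -9 - 1 = -10$)
$p{\left(O,Q \right)} = - \frac{11}{6}$ ($p{\left(O,Q \right)} = \frac{-5 - 6}{0 + 6} = - \frac{11}{6}$)
$68 \left(8 + p{\left(6,w \right)}\right) = 68 \left(8 - \frac{11}{6}\right) = 68 \cdot \frac{37}{6} = \frac{1258}{3}$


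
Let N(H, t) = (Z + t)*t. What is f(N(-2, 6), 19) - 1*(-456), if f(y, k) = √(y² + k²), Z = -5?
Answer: 456 + √397 ≈ 475.92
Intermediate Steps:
N(H, t) = t*(-5 + t) (N(H, t) = (-5 + t)*t = t*(-5 + t))
f(y, k) = √(k² + y²)
f(N(-2, 6), 19) - 1*(-456) = √(19² + (6*(-5 + 6))²) - 1*(-456) = √(361 + (6*1)²) + 456 = √(361 + 6²) + 456 = √(361 + 36) + 456 = √397 + 456 = 456 + √397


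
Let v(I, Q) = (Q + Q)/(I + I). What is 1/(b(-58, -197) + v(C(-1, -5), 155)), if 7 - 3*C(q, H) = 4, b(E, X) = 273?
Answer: 1/428 ≈ 0.0023364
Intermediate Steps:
C(q, H) = 1 (C(q, H) = 7/3 - ⅓*4 = 7/3 - 4/3 = 1)
v(I, Q) = Q/I (v(I, Q) = (2*Q)/((2*I)) = (2*Q)*(1/(2*I)) = Q/I)
1/(b(-58, -197) + v(C(-1, -5), 155)) = 1/(273 + 155/1) = 1/(273 + 155*1) = 1/(273 + 155) = 1/428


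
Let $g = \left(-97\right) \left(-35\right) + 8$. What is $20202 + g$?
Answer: $23605$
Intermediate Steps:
$g = 3403$ ($g = 3395 + 8 = 3403$)
$20202 + g = 20202 + 3403 = 23605$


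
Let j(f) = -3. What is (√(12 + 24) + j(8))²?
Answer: 9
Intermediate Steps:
(√(12 + 24) + j(8))² = (√(12 + 24) - 3)² = (√36 - 3)² = (6 - 3)² = 3² = 9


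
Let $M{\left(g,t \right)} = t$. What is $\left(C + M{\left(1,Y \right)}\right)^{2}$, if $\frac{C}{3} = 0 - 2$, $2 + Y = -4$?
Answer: $144$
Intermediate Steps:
$Y = -6$ ($Y = -2 - 4 = -6$)
$C = -6$ ($C = 3 \left(0 - 2\right) = 3 \left(-2\right) = -6$)
$\left(C + M{\left(1,Y \right)}\right)^{2} = \left(-6 - 6\right)^{2} = \left(-12\right)^{2} = 144$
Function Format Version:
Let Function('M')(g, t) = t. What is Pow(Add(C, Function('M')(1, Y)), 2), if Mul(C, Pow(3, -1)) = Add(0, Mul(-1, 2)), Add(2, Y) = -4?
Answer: 144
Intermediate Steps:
Y = -6 (Y = Add(-2, -4) = -6)
C = -6 (C = Mul(3, Add(0, Mul(-1, 2))) = Mul(3, Add(0, -2)) = Mul(3, -2) = -6)
Pow(Add(C, Function('M')(1, Y)), 2) = Pow(Add(-6, -6), 2) = Pow(-12, 2) = 144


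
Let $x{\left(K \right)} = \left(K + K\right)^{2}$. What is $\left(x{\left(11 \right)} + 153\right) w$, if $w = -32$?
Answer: $-20384$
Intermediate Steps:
$x{\left(K \right)} = 4 K^{2}$ ($x{\left(K \right)} = \left(2 K\right)^{2} = 4 K^{2}$)
$\left(x{\left(11 \right)} + 153\right) w = \left(4 \cdot 11^{2} + 153\right) \left(-32\right) = \left(4 \cdot 121 + 153\right) \left(-32\right) = \left(484 + 153\right) \left(-32\right) = 637 \left(-32\right) = -20384$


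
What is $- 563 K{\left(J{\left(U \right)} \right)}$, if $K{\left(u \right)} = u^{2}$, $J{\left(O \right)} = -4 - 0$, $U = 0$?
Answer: $-9008$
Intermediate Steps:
$J{\left(O \right)} = -4$ ($J{\left(O \right)} = -4 + 0 = -4$)
$- 563 K{\left(J{\left(U \right)} \right)} = - 563 \left(-4\right)^{2} = \left(-563\right) 16 = -9008$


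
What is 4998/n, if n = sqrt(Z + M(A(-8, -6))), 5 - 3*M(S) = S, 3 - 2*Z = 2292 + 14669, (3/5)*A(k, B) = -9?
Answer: -714*I*sqrt(76251)/3631 ≈ -54.299*I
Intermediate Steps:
A(k, B) = -15 (A(k, B) = (5/3)*(-9) = -15)
Z = -8479 (Z = 3/2 - (2292 + 14669)/2 = 3/2 - 1/2*16961 = 3/2 - 16961/2 = -8479)
M(S) = 5/3 - S/3
n = I*sqrt(76251)/3 (n = sqrt(-8479 + (5/3 - 1/3*(-15))) = sqrt(-8479 + (5/3 + 5)) = sqrt(-8479 + 20/3) = sqrt(-25417/3) = I*sqrt(76251)/3 ≈ 92.045*I)
4998/n = 4998/((I*sqrt(76251)/3)) = 4998*(-I*sqrt(76251)/25417) = -714*I*sqrt(76251)/3631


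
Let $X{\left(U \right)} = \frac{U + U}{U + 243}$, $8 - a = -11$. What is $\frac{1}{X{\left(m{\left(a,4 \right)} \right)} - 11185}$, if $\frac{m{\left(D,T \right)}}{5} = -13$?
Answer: $- \frac{89}{995530} \approx -8.94 \cdot 10^{-5}$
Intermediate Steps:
$a = 19$ ($a = 8 - -11 = 8 + 11 = 19$)
$m{\left(D,T \right)} = -65$ ($m{\left(D,T \right)} = 5 \left(-13\right) = -65$)
$X{\left(U \right)} = \frac{2 U}{243 + U}$
$\frac{1}{X{\left(m{\left(a,4 \right)} \right)} - 11185} = \frac{1}{2 \left(-65\right) \frac{1}{243 - 65} - 11185} = \frac{1}{2 \left(-65\right) \frac{1}{178} - 11185} = \frac{1}{- \frac{65}{89} - 11185} = \frac{1}{- \frac{995530}{89}} = - \frac{89}{995530}$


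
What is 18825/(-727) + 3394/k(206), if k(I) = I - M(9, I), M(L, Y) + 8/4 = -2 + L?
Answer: -1316387/146127 ≈ -9.0085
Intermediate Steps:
M(L, Y) = -4 + L (M(L, Y) = -2 + (-2 + L) = -4 + L)
k(I) = -5 + I (k(I) = I - (-4 + 9) = I - 1*5 = I - 5 = -5 + I)
18825/(-727) + 3394/k(206) = 18825/(-727) + 3394/(-5 + 206) = 18825*(-1/727) + 3394/201 = -18825/727 + 3394*(1/201) = -18825/727 + 3394/201 = -1316387/146127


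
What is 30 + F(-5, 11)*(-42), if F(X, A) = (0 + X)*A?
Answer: 2340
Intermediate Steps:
F(X, A) = A*X (F(X, A) = X*A = A*X)
30 + F(-5, 11)*(-42) = 30 + (11*(-5))*(-42) = 30 - 55*(-42) = 30 + 2310 = 2340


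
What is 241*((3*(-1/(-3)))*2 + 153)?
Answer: 37355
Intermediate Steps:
241*((3*(-1/(-3)))*2 + 153) = 241*((3*(-1*(-⅓)))*2 + 153) = 241*((3*(⅓))*2 + 153) = 241*(1*2 + 153) = 241*(2 + 153) = 241*155 = 37355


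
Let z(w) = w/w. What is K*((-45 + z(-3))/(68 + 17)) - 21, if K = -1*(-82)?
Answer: -5393/85 ≈ -63.447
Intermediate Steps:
z(w) = 1
K = 82
K*((-45 + z(-3))/(68 + 17)) - 21 = 82*((-45 + 1)/(68 + 17)) - 21 = 82*(-44/85) - 21 = -3608/85 - 21 = -5393/85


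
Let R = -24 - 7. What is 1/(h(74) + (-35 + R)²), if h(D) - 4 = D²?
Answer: 1/9836 ≈ 0.00010167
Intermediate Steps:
R = -31
h(D) = 4 + D²
1/(h(74) + (-35 + R)²) = 1/((4 + 74²) + (-35 - 31)²) = 1/((4 + 5476) + (-66)²) = 1/(5480 + 4356) = 1/9836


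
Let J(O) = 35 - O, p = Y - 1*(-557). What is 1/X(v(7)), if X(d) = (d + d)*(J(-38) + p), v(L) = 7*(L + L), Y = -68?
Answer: 1/110152 ≈ 9.0784e-6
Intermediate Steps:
v(L) = 14*L (v(L) = 7*(2*L) = 14*L)
p = 489 (p = -68 - 1*(-557) = -68 + 557 = 489)
X(d) = 1124*d (X(d) = (d + d)*((35 - 1*(-38)) + 489) = (2*d)*((35 + 38) + 489) = (2*d)*(73 + 489) = (2*d)*562 = 1124*d)
1/X(v(7)) = 1/(1124*(14*7)) = 1/(1124*98) = 1/110152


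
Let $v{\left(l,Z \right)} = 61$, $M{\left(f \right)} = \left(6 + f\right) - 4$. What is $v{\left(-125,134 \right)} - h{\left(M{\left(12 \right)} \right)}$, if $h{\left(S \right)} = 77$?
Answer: $-16$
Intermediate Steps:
$M{\left(f \right)} = 2 + f$
$v{\left(-125,134 \right)} - h{\left(M{\left(12 \right)} \right)} = 61 - 77 = -16$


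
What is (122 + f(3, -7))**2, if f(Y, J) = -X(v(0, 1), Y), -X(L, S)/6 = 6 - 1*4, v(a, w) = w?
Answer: 17956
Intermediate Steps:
X(L, S) = -12 (X(L, S) = -6*(6 - 1*4) = -6*(6 - 4) = -6*2 = -12)
f(Y, J) = 12 (f(Y, J) = -1*(-12) = 12)
(122 + f(3, -7))**2 = (122 + 12)**2 = 134**2 = 17956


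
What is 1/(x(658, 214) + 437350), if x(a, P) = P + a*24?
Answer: 1/453356 ≈ 2.2058e-6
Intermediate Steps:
x(a, P) = P + 24*a
1/(x(658, 214) + 437350) = 1/((214 + 24*658) + 437350) = 1/((214 + 15792) + 437350) = 1/(16006 + 437350) = 1/453356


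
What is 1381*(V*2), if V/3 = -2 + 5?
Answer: 24858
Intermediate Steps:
V = 9 (V = 3*(-2 + 5) = 3*3 = 9)
1381*(V*2) = 1381*(9*2) = 1381*18 = 24858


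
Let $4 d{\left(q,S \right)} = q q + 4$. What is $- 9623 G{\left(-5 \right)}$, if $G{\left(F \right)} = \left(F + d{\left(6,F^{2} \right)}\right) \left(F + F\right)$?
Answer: $481150$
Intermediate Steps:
$d{\left(q,S \right)} = 1 + \frac{q^{2}}{4}$ ($d{\left(q,S \right)} = \frac{q q + 4}{4} = \frac{q^{2} + 4}{4} = \frac{4 + q^{2}}{4} = 1 + \frac{q^{2}}{4}$)
$G{\left(F \right)} = 2 F \left(10 + F\right)$ ($G{\left(F \right)} = \left(F + \left(1 + \frac{6^{2}}{4}\right)\right) \left(F + F\right) = \left(F + \left(1 + \frac{1}{4} \cdot 36\right)\right) 2 F = \left(F + \left(1 + 9\right)\right) 2 F = \left(F + 10\right) 2 F = \left(10 + F\right) 2 F = 2 F \left(10 + F\right)$)
$- 9623 G{\left(-5 \right)} = - 9623 \cdot 2 \left(-5\right) \left(10 - 5\right) = - 9623 \cdot 2 \left(-5\right) 5 = \left(-9623\right) \left(-50\right) = 481150$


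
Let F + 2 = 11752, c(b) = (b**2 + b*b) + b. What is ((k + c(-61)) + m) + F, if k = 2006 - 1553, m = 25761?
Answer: 45345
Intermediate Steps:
c(b) = b + 2*b**2 (c(b) = (b**2 + b**2) + b = 2*b**2 + b = b + 2*b**2)
k = 453
F = 11750 (F = -2 + 11752 = 11750)
((k + c(-61)) + m) + F = ((453 - 61*(1 + 2*(-61))) + 25761) + 11750 = ((453 - 61*(1 - 122)) + 25761) + 11750 = ((453 - 61*(-121)) + 25761) + 11750 = ((453 + 7381) + 25761) + 11750 = (7834 + 25761) + 11750 = 33595 + 11750 = 45345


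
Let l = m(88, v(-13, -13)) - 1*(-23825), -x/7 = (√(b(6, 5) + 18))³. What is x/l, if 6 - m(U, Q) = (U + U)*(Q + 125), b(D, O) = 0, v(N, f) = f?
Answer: -126*√2/1373 ≈ -0.12978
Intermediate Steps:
m(U, Q) = 6 - 2*U*(125 + Q) (m(U, Q) = 6 - (U + U)*(Q + 125) = 6 - 2*U*(125 + Q))
x = -378*√2 (x = -7*(0 + 18)^(3/2) = -7*54*√2 = -378*√2 ≈ -534.57)
l = 4119 (l = (6 - 250*88 - 2*(-13)*88) - 1*(-23825) = (6 - 22000 + 2288) + 23825 = -19706 + 23825 = 4119)
x/l = -378*√2/4119 = -378*√2*(1/4119) = -126*√2/1373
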